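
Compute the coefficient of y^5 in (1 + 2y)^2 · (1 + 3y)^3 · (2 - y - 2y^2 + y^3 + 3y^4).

(1 + 2y)^2 has coefficients 1,4,4 for degrees 0…2.
(1 + 3y)^3 has coefficients 1,9,27,27,0,0 for degrees 0…5.
Finally multiplying by (2 - y - 2y^2 + y^3 + 3y^4), the product of all factors after the first has coefficients 2,17,43,10,-69,0 for degrees 0…5.
[y^5] = 1·0 + 4·(-69) + 4·10 = -236.

-236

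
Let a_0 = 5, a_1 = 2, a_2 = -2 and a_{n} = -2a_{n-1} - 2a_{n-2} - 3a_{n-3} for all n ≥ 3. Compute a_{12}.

1909

The ordinary generating function has denominator 1 + 2z + 2z^2 + 3z^3.
Iterating the recurrence: a_0,…,a_{12} = 5, 2, -2, -15, 28, -20, 29, -102, 206, -295, 484, -996, 1909.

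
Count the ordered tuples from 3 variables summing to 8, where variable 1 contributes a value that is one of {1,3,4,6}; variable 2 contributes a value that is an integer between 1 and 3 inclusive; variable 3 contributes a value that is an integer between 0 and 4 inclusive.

9

The generating function for the choices is (z + z^3 + z^4 + z^6)·(z + z^2 + z^3)·(1 + z + z^2 + z^3 + z^4); the count is [z^8].
(z + z^3 + z^4 + z^6) has coefficients 0,1,0,1,1,0,1 for degrees 0…6.
(z + z^2 + z^3) has coefficients 0,1,1,1,0,0,0,0,0 for degrees 0…8.
Finally multiplying by (1 + z + z^2 + z^3 + z^4), the product of all factors after the first has coefficients 0,1,2,3,3,3,2,1,0 for degrees 0…8.
[z^8] = 1·1 + 1·3 + 1·3 + 1·2 = 9.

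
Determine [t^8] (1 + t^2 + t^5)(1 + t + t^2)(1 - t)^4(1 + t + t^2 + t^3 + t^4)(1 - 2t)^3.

(1 + t^2 + t^5) has coefficients 1,0,1,0,0,1 for degrees 0…5.
(1 + t + t^2) has coefficients 1,1,1,0,0,0,0,0,0 for degrees 0…8.
Multiplying by (1 - t)^4 gives running coefficients 1,-3,3,-2,3,-3,1,0,0 for degrees 0…8.
Multiplying by (1 + t + t^2 + t^3 + t^4) gives running coefficients 1,-2,1,-1,2,-2,2,-1,1 for degrees 0…8.
Finally multiplying by (1 - 2t)^3, the product of all factors after the first has coefficients 1,-8,25,-39,36,-34,46,-53,47 for degrees 0…8.
[t^8] = 1·47 + 1·46 + 1·(-39) = 54.

54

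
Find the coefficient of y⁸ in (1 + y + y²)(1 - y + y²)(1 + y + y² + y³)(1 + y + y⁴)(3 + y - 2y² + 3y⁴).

18

(1 + y + y²) has coefficients 1,1,1 for degrees 0…2.
(1 - y + y²) has coefficients 1,-1,1,0,0,0,0,0,0 for degrees 0…8.
Multiplying by (1 + y + y² + y³) gives running coefficients 1,0,1,1,0,1,0,0,0 for degrees 0…8.
Multiplying by (1 + y + y⁴) gives running coefficients 1,1,1,2,2,1,2,1,0 for degrees 0…8.
Finally multiplying by (3 + y - 2y² + 3y⁴), the product of all factors after the first has coefficients 3,4,2,5,9,4,6,9,3 for degrees 0…8.
[y⁸] = 1·3 + 1·9 + 1·6 = 18.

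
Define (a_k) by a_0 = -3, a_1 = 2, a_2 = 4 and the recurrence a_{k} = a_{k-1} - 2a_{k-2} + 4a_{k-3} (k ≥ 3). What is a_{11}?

-612

The ordinary generating function has denominator 1 - t + 2t^2 - 4t^3.
Iterating the recurrence: a_0,…,a_{11} = -3, 2, 4, -12, -12, 28, 4, -100, 4, 220, -188, -612.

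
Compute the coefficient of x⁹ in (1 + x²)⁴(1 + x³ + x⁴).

4

(1 + x²)⁴ has coefficients 1,0,4,0,6,0,4,0,1 for degrees 0…8.
(1 + x³ + x⁴) has coefficients 1,0,0,1,1,0,0,0,0,0 for degrees 0…9.
[x⁹] = 1·0 + 4·0 + 6·0 + 4·1 + 1·0 = 4.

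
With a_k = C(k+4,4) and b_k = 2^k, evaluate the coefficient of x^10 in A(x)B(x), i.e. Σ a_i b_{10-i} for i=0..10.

30827

This is [x^10] in the product of the two ordinary generating functions.
Σ = 1·1024 + 5·512 + 15·256 + 35·128 + 70·64 + 126·32 + 210·16 + 330·8 + 495·4 + 715·2 + 1001·1 = 30827.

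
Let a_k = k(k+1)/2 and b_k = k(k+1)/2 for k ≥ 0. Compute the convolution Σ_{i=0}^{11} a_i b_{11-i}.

2002

Write out a_i and b_{11-i} for i = 0,…,11 and sum the products.
Σ = 0·66 + 1·55 + 3·45 + 6·36 + 10·28 + 15·21 + 21·15 + 28·10 + 36·6 + 45·3 + 55·1 + 66·0 = 2002.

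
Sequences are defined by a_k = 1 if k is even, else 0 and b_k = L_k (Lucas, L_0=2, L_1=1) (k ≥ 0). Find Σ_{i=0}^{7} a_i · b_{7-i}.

45

This is [x^7] in the product of the two ordinary generating functions.
Σ = 1·29 + 0·18 + 1·11 + 0·7 + 1·4 + 0·3 + 1·1 + 0·2 = 45.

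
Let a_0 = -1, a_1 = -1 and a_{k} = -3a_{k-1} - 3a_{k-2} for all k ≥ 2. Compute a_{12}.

-729

The ordinary generating function has denominator 1 + 3t + 3t^2.
Iterating the recurrence: a_0,…,a_{12} = -1, -1, 6, -15, 27, -36, 27, 27, -162, 405, -729, 972, -729.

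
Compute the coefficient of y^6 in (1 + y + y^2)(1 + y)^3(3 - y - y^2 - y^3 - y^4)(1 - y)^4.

-5

(1 + y + y^2) has coefficients 1,1,1 for degrees 0…2.
(1 + y)^3 has coefficients 1,3,3,1,0,0,0 for degrees 0…6.
Multiplying by (3 - y - y^2 - y^3 - y^4) gives running coefficients 3,8,5,-4,-8,-7,-4 for degrees 0…6.
Finally multiplying by (1 - y)^4, the product of all factors after the first has coefficients 3,-4,-9,12,9,-11,-3 for degrees 0…6.
[y^6] = 1·(-3) + 1·(-11) + 1·9 = -5.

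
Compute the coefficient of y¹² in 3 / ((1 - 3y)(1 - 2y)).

Partial fractions give a closed form: a_n = (9)·3^n + (-6)·2^n.
At n = 12: a_12 = 4758393.

4758393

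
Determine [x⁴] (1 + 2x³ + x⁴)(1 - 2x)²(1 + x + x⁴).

(1 + 2x³ + x⁴) has coefficients 1,0,0,2,1 for degrees 0…4.
(1 - 2x)² has coefficients 1,-4,4,0,0 for degrees 0…4.
Finally multiplying by (1 + x + x⁴), the product of all factors after the first has coefficients 1,-3,0,4,1 for degrees 0…4.
[x⁴] = 1·1 + 2·(-3) + 1·1 = -4.

-4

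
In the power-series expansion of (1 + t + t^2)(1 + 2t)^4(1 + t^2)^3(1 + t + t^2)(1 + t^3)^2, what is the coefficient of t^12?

(1 + t + t^2) has coefficients 1,1,1 for degrees 0…2.
(1 + 2t)^4 has coefficients 1,8,24,32,16,0,0,0,0,0,0,0,0 for degrees 0…12.
Multiplying by (1 + t^2)^3 gives running coefficients 1,8,27,56,91,120,121,104,72,32,16,0,0 for degrees 0…12.
Multiplying by (1 + t + t^2) gives running coefficients 1,9,36,91,174,267,332,345,297,208,120,48,16 for degrees 0…12.
Finally multiplying by (1 + t^3)^2, the product of all factors after the first has coefficients 1,9,36,93,192,339,515,702,867,963,984,909,764 for degrees 0…12.
[t^12] = 1·764 + 1·909 + 1·984 = 2657.

2657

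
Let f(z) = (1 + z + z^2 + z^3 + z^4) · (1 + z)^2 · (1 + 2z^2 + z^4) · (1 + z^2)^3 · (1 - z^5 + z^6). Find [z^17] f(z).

19

(1 + z + z^2 + z^3 + z^4) has coefficients 1,1,1,1,1 for degrees 0…4.
(1 + z)^2 has coefficients 1,2,1,0,0,0,0,0,0,0,0,0,0,0,0,0,0,0 for degrees 0…17.
Multiplying by (1 + 2z^2 + z^4) gives running coefficients 1,2,3,4,3,2,1,0,0,0,0,0,0,0,0,0,0,0 for degrees 0…17.
Multiplying by (1 + z^2)^3 gives running coefficients 1,2,6,10,15,20,20,20,15,10,6,2,1,0,0,0,0,0 for degrees 0…17.
Finally multiplying by (1 - z^5 + z^6), the product of all factors after the first has coefficients 1,2,6,10,15,19,19,16,11,5,1,2,1,5,5,4,4,1 for degrees 0…17.
[z^17] = 1·1 + 1·4 + 1·4 + 1·5 + 1·5 = 19.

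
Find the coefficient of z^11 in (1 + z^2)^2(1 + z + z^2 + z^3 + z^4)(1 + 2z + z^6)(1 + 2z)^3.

135

(1 + z^2)^2 has coefficients 1,0,2,0,1 for degrees 0…4.
(1 + z + z^2 + z^3 + z^4) has coefficients 1,1,1,1,1,0,0,0,0,0,0,0 for degrees 0…11.
Multiplying by (1 + 2z + z^6) gives running coefficients 1,3,3,3,3,2,1,1,1,1,1,0 for degrees 0…11.
Finally multiplying by (1 + 2z)^3, the product of all factors after the first has coefficients 1,9,33,65,81,80,73,55,35,27,27,26 for degrees 0…11.
[z^11] = 1·26 + 2·27 + 1·55 = 135.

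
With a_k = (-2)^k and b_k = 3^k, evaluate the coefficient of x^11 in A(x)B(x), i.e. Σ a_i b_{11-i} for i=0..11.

105469

The convolution is the t^11 coefficient of A(t)B(t).
Σ = 1·177147 − 2·59049 + 4·19683 − 8·6561 + 16·2187 − 32·729 + 64·243 − 128·81 + 256·27 − 512·9 + 1024·3 − 2048·1 = 105469.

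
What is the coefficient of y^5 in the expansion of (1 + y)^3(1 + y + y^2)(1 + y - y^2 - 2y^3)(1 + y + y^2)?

(1 + y)^3 has coefficients 1,3,3,1 for degrees 0…3.
(1 + y + y^2) has coefficients 1,1,1,0,0,0 for degrees 0…5.
Multiplying by (1 + y - y^2 - 2y^3) gives running coefficients 1,2,1,-2,-3,-2 for degrees 0…5.
Finally multiplying by (1 + y + y^2), the product of all factors after the first has coefficients 1,3,4,1,-4,-7 for degrees 0…5.
[y^5] = 1·(-7) + 3·(-4) + 3·1 + 1·4 = -12.

-12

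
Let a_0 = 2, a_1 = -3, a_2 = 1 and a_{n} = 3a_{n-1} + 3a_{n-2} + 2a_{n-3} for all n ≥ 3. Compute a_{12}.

The ordinary generating function has denominator 1 - 3z - 3z^2 - 2z^3.
Iterating the recurrence: a_0,…,a_{12} = 2, -3, 1, -2, -9, -31, -124, -483, -1883, -7346, -28653, -111763, -435940.

-435940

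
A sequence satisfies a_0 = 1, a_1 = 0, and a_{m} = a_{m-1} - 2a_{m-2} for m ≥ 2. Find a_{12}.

-46

The ordinary generating function has denominator 1 - q + 2q^2.
Iterating the recurrence: a_0,…,a_{12} = 1, 0, -2, -2, 2, 6, 2, -10, -14, 6, 34, 22, -46.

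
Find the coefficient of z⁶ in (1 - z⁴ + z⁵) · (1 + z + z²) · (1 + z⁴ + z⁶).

2

(1 - z⁴ + z⁵) has coefficients 1,0,0,0,-1,1 for degrees 0…5.
(1 + z + z²) has coefficients 1,1,1,0,0,0,0 for degrees 0…6.
Finally multiplying by (1 + z⁴ + z⁶), the product of all factors after the first has coefficients 1,1,1,0,1,1,2 for degrees 0…6.
[z⁶] = 1·2 − 1·1 + 1·1 = 2.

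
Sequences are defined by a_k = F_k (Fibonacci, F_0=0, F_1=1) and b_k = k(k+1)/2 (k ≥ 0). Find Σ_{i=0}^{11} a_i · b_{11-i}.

Write out a_i and b_{11-i} for i = 0,…,11 and sum the products.
Σ = 0·66 + 1·55 + 1·45 + 2·36 + 3·28 + 5·21 + 8·15 + 13·10 + 21·6 + 34·3 + 55·1 + 89·0 = 894.

894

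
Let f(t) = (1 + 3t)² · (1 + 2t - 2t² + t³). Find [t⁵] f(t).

9

(1 + 3t)² has coefficients 1,6,9 for degrees 0…2.
(1 + 2t - 2t² + t³) has coefficients 1,2,-2,1,0,0 for degrees 0…5.
[t⁵] = 1·0 + 6·0 + 9·1 = 9.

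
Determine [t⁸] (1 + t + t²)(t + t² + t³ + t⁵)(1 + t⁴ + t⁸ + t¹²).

2

(1 + t + t²) has coefficients 1,1,1 for degrees 0…2.
(t + t² + t³ + t⁵) has coefficients 0,1,1,1,0,1,0,0,0 for degrees 0…8.
Finally multiplying by (1 + t⁴ + t⁸ + t¹²), the product of all factors after the first has coefficients 0,1,1,1,0,2,1,1,0 for degrees 0…8.
[t⁸] = 1·0 + 1·1 + 1·1 = 2.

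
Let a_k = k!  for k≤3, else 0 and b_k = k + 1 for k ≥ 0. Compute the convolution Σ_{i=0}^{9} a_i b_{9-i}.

77

Write out a_i and b_{9-i} for i = 0,…,9 and sum the products.
Σ = 1·10 + 1·9 + 2·8 + 6·7 + 0·6 + 0·5 + 0·4 + 0·3 + 0·2 + 0·1 = 77.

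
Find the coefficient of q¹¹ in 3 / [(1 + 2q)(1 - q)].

The denominator gives the recurrence a_n = −a_(n−1) + 2a_(n−2) for n ≥ 2; the numerator fixes a_0 = 3, a_1 = -3.
Iterating: 3, -3, 9, -15, 33, -63, 129, -255, 513, -1023, 2049, -4095, so a_11 = -4095.

-4095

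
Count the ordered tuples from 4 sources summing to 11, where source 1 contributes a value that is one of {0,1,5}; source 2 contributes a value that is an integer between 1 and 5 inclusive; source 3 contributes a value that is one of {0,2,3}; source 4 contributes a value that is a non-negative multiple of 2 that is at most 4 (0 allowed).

11

The generating function for the choices is (1 + y + y^5)·(y + y^2 + y^3 + y^4 + y^5)·(1 + y^2 + y^3)·(1 + y^2 + y^4); the count is [y^11].
(1 + y + y^5) has coefficients 1,1,0,0,0,1 for degrees 0…5.
(y + y^2 + y^3 + y^4 + y^5) has coefficients 0,1,1,1,1,1,0,0,0,0,0,0 for degrees 0…11.
Multiplying by (1 + y^2 + y^3) gives running coefficients 0,1,1,2,3,3,2,2,1,0,0,0 for degrees 0…11.
Finally multiplying by (1 + y^2 + y^4), the product of all factors after the first has coefficients 0,1,1,3,4,6,6,7,6,5,3,2 for degrees 0…11.
[y^11] = 1·2 + 1·3 + 1·6 = 11.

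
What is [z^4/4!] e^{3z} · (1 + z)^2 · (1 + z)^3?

2541

The EGF product rule gives c_4 = Σ_{k_1+k_2+k_3=4} C(4; k_1,k_2,k_3) · ∏ g_i(k_i), where e^{3z} gives (3)^k; (1+z)^2 gives the falling factorial (2)_k; (1+z)^3 gives the falling factorial (3)_k.
g_1(k) for k = 0…4: 1, 3, 9, 27, 81.
g_2(k) for k = 0…4: 1, 2, 2, 0, 0.
g_3(k) for k = 0…4: 1, 3, 6, 6, 0.
First combine the last two factors: h(k) = Σ_j C(k,j)·g_2(j)·g_3(k−j) for k = 0…4: 1, 5, 20, 60, 120.
c_4 = Σ_k C(4,k)·g_1(k)·h(4−k) = 1·1·120 + 4·3·60 + 6·9·20 + 4·27·5 + 1·81·1 = 120 + 720 + 1080 + 540 + 81 = 2541.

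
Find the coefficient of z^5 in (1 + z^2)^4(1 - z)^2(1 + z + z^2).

-10

(1 + z^2)^4 has coefficients 1,0,4,0,6,0 for degrees 0…5.
(1 - z)^2 has coefficients 1,-2,1,0,0,0 for degrees 0…5.
Finally multiplying by (1 + z + z^2), the product of all factors after the first has coefficients 1,-1,0,-1,1,0 for degrees 0…5.
[z^5] = 1·0 + 4·(-1) + 6·(-1) = -10.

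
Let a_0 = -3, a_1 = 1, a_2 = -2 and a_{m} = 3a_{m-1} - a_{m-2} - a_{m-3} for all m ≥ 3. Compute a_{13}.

-31779

The ordinary generating function has denominator 1 - 3y + y^2 + y^3.
Iterating the recurrence: a_0,…,a_{13} = -3, 1, -2, -4, -11, -27, -66, -160, -387, -935, -2258, -5452, -13163, -31779.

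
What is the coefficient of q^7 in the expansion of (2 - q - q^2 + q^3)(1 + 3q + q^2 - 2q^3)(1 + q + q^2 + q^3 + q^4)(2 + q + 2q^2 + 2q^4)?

-6

(2 - q - q^2 + q^3) has coefficients 2,-1,-1,1 for degrees 0…3.
(1 + 3q + q^2 - 2q^3) has coefficients 1,3,1,-2,0,0,0,0 for degrees 0…7.
Multiplying by (1 + q + q^2 + q^3 + q^4) gives running coefficients 1,4,5,3,3,2,-1,-2 for degrees 0…7.
Finally multiplying by (2 + q + 2q^2 + 2q^4), the product of all factors after the first has coefficients 2,9,16,19,21,21,16,5 for degrees 0…7.
[q^7] = 2·5 − 1·16 − 1·21 + 1·21 = -6.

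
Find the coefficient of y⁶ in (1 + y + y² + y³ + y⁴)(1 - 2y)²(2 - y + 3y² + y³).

(1 + y + y² + y³ + y⁴) has coefficients 1,1,1,1,1 for degrees 0…4.
(1 - 2y)² has coefficients 1,-4,4,0,0,0,0 for degrees 0…6.
Finally multiplying by (2 - y + 3y² + y³), the product of all factors after the first has coefficients 2,-9,15,-15,8,4,0 for degrees 0…6.
[y⁶] = 1·0 + 1·4 + 1·8 + 1·(-15) + 1·15 = 12.

12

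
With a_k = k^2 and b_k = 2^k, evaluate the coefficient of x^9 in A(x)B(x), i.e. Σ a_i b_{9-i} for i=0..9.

Write out a_i and b_{9-i} for i = 0,…,9 and sum the products.
Σ = 0·512 + 1·256 + 4·128 + 9·64 + 16·32 + 25·16 + 36·8 + 49·4 + 64·2 + 81·1 = 2949.

2949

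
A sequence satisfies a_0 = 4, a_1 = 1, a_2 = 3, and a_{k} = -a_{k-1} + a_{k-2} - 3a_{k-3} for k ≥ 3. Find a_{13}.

-16705

The ordinary generating function has denominator 1 + y - y^2 + 3y^3.
Iterating the recurrence: a_0,…,a_{13} = 4, 1, 3, -14, 14, -37, 93, -172, 376, -827, 1719, -3674, 7874, -16705.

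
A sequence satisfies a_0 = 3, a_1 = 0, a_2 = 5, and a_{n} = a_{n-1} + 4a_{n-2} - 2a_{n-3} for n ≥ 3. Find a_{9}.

481

The ordinary generating function has denominator 1 - q - 4q^2 + 2q^3.
Iterating the recurrence: a_0,…,a_{9} = 3, 0, 5, -1, 19, 5, 83, 65, 387, 481.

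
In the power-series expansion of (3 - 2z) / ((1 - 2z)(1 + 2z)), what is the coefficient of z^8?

768

Partial fractions give a closed form: a_n = (1)·2^n + (2)·(-2)^n.
At n = 8: a_8 = 768.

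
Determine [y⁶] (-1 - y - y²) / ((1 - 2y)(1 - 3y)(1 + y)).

Partial fractions give a closed form: a_n = (7/3)·2^n + (-13/4)·3^n + (-1/12)·(-1)^n.
At n = 6: a_6 = -2220.

-2220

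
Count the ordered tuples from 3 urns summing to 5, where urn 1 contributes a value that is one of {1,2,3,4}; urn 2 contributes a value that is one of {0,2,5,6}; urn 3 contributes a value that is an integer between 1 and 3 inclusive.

5

The generating function for the choices is (q + q² + q³ + q⁴)·(1 + q² + q⁵ + q⁶)·(q + q² + q³); the count is [q⁵].
(q + q² + q³ + q⁴) has coefficients 0,1,1,1,1 for degrees 0…4.
(1 + q² + q⁵ + q⁶) has coefficients 1,0,1,0,0,1 for degrees 0…5.
Finally multiplying by (q + q² + q³), the product of all factors after the first has coefficients 0,1,1,2,1,1 for degrees 0…5.
[q⁵] = 1·1 + 1·2 + 1·1 + 1·1 = 5.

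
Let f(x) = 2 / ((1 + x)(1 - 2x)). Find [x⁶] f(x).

86

Partial fractions give a closed form: a_n = (2/3)·(-1)^n + (4/3)·2^n.
At n = 6: a_6 = 86.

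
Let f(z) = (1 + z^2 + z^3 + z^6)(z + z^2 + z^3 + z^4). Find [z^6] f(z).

(1 + z^2 + z^3 + z^6) has coefficients 1,0,1,1,0,0,1 for degrees 0…6.
(z + z^2 + z^3 + z^4) has coefficients 0,1,1,1,1,0,0 for degrees 0…6.
[z^6] = 1·0 + 1·1 + 1·1 + 1·0 = 2.

2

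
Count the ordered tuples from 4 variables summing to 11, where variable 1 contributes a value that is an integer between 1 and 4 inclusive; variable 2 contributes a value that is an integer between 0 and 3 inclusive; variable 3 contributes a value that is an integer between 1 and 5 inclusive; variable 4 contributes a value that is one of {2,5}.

The generating function for the choices is (t + t^2 + t^3 + t^4)·(1 + t + t^2 + t^3)·(t + t^2 + t^3 + t^4 + t^5)·(t^2 + t^5); the count is [t^11].
(t + t^2 + t^3 + t^4) has coefficients 0,1,1,1,1 for degrees 0…4.
(1 + t + t^2 + t^3) has coefficients 1,1,1,1,0,0,0,0,0,0,0,0 for degrees 0…11.
Multiplying by (t + t^2 + t^3 + t^4 + t^5) gives running coefficients 0,1,2,3,4,4,3,2,1,0,0,0 for degrees 0…11.
Finally multiplying by (t^2 + t^5), the product of all factors after the first has coefficients 0,0,0,1,2,3,5,6,6,6,5,3 for degrees 0…11.
[t^11] = 1·5 + 1·6 + 1·6 + 1·6 = 23.

23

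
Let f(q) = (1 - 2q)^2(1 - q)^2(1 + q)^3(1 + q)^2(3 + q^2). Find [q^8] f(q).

3

(1 - 2q)^2 has coefficients 1,-4,4 for degrees 0…2.
(1 - q)^2 has coefficients 1,-2,1,0,0,0,0,0,0 for degrees 0…8.
Multiplying by (1 + q)^3 gives running coefficients 1,1,-2,-2,1,1,0,0,0 for degrees 0…8.
Multiplying by (1 + q)^2 gives running coefficients 1,3,1,-5,-5,1,3,1,0 for degrees 0…8.
Finally multiplying by (3 + q^2), the product of all factors after the first has coefficients 3,9,4,-12,-14,-2,4,4,3 for degrees 0…8.
[q^8] = 1·3 − 4·4 + 4·4 = 3.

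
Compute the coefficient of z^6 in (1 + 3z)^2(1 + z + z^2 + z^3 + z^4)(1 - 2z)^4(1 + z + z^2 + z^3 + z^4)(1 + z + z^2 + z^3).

-18

(1 + 3z)^2 has coefficients 1,6,9 for degrees 0…2.
(1 + z + z^2 + z^3 + z^4) has coefficients 1,1,1,1,1,0,0 for degrees 0…6.
Multiplying by (1 - 2z)^4 gives running coefficients 1,-7,17,-15,1,0,8 for degrees 0…6.
Multiplying by (1 + z + z^2 + z^3 + z^4) gives running coefficients 1,-6,11,-4,-3,-4,11 for degrees 0…6.
Finally multiplying by (1 + z + z^2 + z^3), the product of all factors after the first has coefficients 1,-5,6,2,-2,0,0 for degrees 0…6.
[z^6] = 1·0 + 6·0 + 9·(-2) = -18.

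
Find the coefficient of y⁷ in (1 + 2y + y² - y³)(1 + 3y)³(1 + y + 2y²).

-27

(1 + 2y + y² - y³) has coefficients 1,2,1,-1 for degrees 0…3.
(1 + 3y)³ has coefficients 1,9,27,27,0,0,0,0 for degrees 0…7.
Finally multiplying by (1 + y + 2y²), the product of all factors after the first has coefficients 1,10,38,72,81,54,0,0 for degrees 0…7.
[y⁷] = 1·0 + 2·0 + 1·54 − 1·81 = -27.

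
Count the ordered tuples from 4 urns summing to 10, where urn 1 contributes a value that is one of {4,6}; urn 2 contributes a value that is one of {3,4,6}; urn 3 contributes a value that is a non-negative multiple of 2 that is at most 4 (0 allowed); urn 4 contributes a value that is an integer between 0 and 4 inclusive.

7

The generating function for the choices is (z^4 + z^6)·(z^3 + z^4 + z^6)·(1 + z^2 + z^4)·(1 + z + z^2 + z^3 + z^4); the count is [z^10].
(z^4 + z^6) has coefficients 0,0,0,0,1,0,1 for degrees 0…6.
(z^3 + z^4 + z^6) has coefficients 0,0,0,1,1,0,1,0,0,0,0 for degrees 0…10.
Multiplying by (1 + z^2 + z^4) gives running coefficients 0,0,0,1,1,1,2,1,2,0,1 for degrees 0…10.
Finally multiplying by (1 + z + z^2 + z^3 + z^4), the product of all factors after the first has coefficients 0,0,0,1,2,3,5,6,7,6,6 for degrees 0…10.
[z^10] = 1·5 + 1·2 = 7.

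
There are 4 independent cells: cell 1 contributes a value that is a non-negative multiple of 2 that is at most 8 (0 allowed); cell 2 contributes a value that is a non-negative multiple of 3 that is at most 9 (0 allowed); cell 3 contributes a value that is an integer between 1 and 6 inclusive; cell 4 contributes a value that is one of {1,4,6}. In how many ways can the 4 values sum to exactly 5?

The generating function for the choices is (1 + t² + t⁴ + t⁶ + t⁸)·(1 + t³ + t⁶ + t⁹)·(t + t² + t³ + t⁴ + t⁵ + t⁶)·(t + t⁴ + t⁶); the count is [t⁵].
(1 + t² + t⁴ + t⁶ + t⁸) has coefficients 1,0,1,0,1,0 for degrees 0…5.
(1 + t³ + t⁶ + t⁹) has coefficients 1,0,0,1,0,0 for degrees 0…5.
Multiplying by (t + t² + t³ + t⁴ + t⁵ + t⁶) gives running coefficients 0,1,1,1,2,2 for degrees 0…5.
Finally multiplying by (t + t⁴ + t⁶), the product of all factors after the first has coefficients 0,0,1,1,1,3 for degrees 0…5.
[t⁵] = 1·3 + 1·1 + 1·0 = 4.

4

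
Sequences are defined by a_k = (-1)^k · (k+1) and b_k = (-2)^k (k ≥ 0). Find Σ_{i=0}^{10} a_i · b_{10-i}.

4083

Write out a_i and b_{10-i} for i = 0,…,10 and sum the products.
Σ = 1·1024 − 2·(-512) + 3·256 − 4·(-128) + 5·64 − 6·(-32) + 7·16 − 8·(-8) + 9·4 − 10·(-2) + 11·1 = 4083.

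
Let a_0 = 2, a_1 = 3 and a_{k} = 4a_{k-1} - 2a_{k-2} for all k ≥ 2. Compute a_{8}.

11936

The ordinary generating function has denominator 1 - 4t + 2t^2.
Iterating the recurrence: a_0,…,a_{8} = 2, 3, 8, 26, 88, 300, 1024, 3496, 11936.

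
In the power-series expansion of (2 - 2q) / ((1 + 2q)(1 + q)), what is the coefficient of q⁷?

-764

The denominator gives the recurrence a_n = −3a_(n−1) − 2a_(n−2) for n ≥ 2; the numerator fixes a_0 = 2, a_1 = -8.
Iterating: 2, -8, 20, -44, 92, -188, 380, -764, so a_7 = -764.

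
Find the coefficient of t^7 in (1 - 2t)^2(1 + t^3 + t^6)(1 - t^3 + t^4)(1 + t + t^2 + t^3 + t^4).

(1 - 2t)^2 has coefficients 1,-4,4 for degrees 0…2.
(1 + t^3 + t^6) has coefficients 1,0,0,1,0,0,1,0 for degrees 0…7.
Multiplying by (1 - t^3 + t^4) gives running coefficients 1,0,0,0,1,0,0,1 for degrees 0…7.
Finally multiplying by (1 + t + t^2 + t^3 + t^4), the product of all factors after the first has coefficients 1,1,1,1,2,1,1,2 for degrees 0…7.
[t^7] = 1·2 − 4·1 + 4·1 = 2.

2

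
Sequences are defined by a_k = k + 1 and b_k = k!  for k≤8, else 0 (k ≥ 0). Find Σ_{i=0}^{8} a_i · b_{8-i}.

53227

This is [x^8] in the product of the two ordinary generating functions.
Σ = 1·40320 + 2·5040 + 3·720 + 4·120 + 5·24 + 6·6 + 7·2 + 8·1 + 9·1 = 53227.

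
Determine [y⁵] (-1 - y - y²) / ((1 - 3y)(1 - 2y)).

-941

The denominator gives the recurrence a_n = 5a_(n−1) − 6a_(n−2) for n ≥ 3; the numerator fixes a_0 = -1, a_1 = -6, a_2 = -25.
Iterating: -1, -6, -25, -89, -295, -941, so a_5 = -941.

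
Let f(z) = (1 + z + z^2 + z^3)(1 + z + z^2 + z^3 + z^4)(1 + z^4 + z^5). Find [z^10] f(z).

5

(1 + z + z^2 + z^3) has coefficients 1,1,1,1 for degrees 0…3.
(1 + z + z^2 + z^3 + z^4) has coefficients 1,1,1,1,1,0,0,0,0,0,0 for degrees 0…10.
Finally multiplying by (1 + z^4 + z^5), the product of all factors after the first has coefficients 1,1,1,1,2,2,2,2,2,1,0 for degrees 0…10.
[z^10] = 1·0 + 1·1 + 1·2 + 1·2 = 5.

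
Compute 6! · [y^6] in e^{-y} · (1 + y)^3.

The EGF product rule gives c_6 = Σ_{k_1+k_2=6} C(6; k_1,k_2) · ∏ g_i(k_i), where e^{-y} gives (-1)^k; (1+y)^3 gives the falling factorial (3)_k.
g_1(k) for k = 0…6: 1, -1, 1, -1, 1, -1, 1.
g_2(k) for k = 0…6: 1, 3, 6, 6, 0, 0, 0.
c_6 = Σ_k C(6,k)·g_1(k)·g_2(6−k) = 20·(-1)·6 + 15·1·6 + 6·(-1)·3 + 1·1·1 = −120 + 90 − 18 + 1 = -47.

-47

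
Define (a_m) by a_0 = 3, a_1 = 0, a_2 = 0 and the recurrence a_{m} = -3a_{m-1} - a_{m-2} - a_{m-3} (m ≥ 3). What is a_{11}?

-10767

The ordinary generating function has denominator 1 + 3z + z^2 + z^3.
Iterating the recurrence: a_0,…,a_{11} = 3, 0, 0, -3, 9, -24, 66, -183, 507, -1404, 3888, -10767.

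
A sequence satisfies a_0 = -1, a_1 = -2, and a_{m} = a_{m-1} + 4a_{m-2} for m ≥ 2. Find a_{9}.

The ordinary generating function has denominator 1 - x - 4x^2.
Iterating the recurrence: a_0,…,a_{9} = -1, -2, -6, -14, -38, -94, -246, -622, -1606, -4094.

-4094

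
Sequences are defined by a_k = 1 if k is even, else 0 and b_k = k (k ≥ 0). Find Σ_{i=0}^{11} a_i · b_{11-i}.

36

This is [x^11] in the product of the two ordinary generating functions.
Σ = 1·11 + 0·10 + 1·9 + 0·8 + 1·7 + 0·6 + 1·5 + 0·4 + 1·3 + 0·2 + 1·1 + 0·0 = 36.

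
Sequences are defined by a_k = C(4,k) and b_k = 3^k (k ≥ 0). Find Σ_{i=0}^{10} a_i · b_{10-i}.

186624

This is [x^10] in the product of the two ordinary generating functions.
Σ = 1·59049 + 4·19683 + 6·6561 + 4·2187 + 1·729 + 0·243 + 0·81 + 0·27 + 0·9 + 0·3 + 0·1 = 186624.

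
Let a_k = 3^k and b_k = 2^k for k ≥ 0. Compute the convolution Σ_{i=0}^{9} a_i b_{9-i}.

58025

This is [x^9] in the product of the two ordinary generating functions.
Σ = 1·512 + 3·256 + 9·128 + 27·64 + 81·32 + 243·16 + 729·8 + 2187·4 + 6561·2 + 19683·1 = 58025.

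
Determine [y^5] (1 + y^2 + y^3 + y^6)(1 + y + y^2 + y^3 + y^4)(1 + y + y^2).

(1 + y^2 + y^3 + y^6) has coefficients 1,0,1,1,0,0 for degrees 0…5.
(1 + y + y^2 + y^3 + y^4) has coefficients 1,1,1,1,1,0 for degrees 0…5.
Finally multiplying by (1 + y + y^2), the product of all factors after the first has coefficients 1,2,3,3,3,2 for degrees 0…5.
[y^5] = 1·2 + 1·3 + 1·3 = 8.

8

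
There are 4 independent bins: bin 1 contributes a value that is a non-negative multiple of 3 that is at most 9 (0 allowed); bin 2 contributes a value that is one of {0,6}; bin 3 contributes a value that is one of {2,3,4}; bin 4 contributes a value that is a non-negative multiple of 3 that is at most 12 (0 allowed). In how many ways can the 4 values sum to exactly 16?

7

The generating function for the choices is (1 + z^3 + z^6 + z^9)·(1 + z^6)·(z^2 + z^3 + z^4)·(1 + z^3 + z^6 + z^9 + z^12); the count is [z^16].
(1 + z^3 + z^6 + z^9) has coefficients 1,0,0,1,0,0,1,0,0,1 for degrees 0…9.
(1 + z^6) has coefficients 1,0,0,0,0,0,1,0,0,0,0,0,0,0,0,0,0 for degrees 0…16.
Multiplying by (z^2 + z^3 + z^4) gives running coefficients 0,0,1,1,1,0,0,0,1,1,1,0,0,0,0,0,0 for degrees 0…16.
Finally multiplying by (1 + z^3 + z^6 + z^9 + z^12), the product of all factors after the first has coefficients 0,0,1,1,1,1,1,1,2,2,2,2,2,2,2,2,2 for degrees 0…16.
[z^16] = 1·2 + 1·2 + 1·2 + 1·1 = 7.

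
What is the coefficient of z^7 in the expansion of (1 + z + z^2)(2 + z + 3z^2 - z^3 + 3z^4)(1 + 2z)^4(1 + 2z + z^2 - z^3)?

(1 + z + z^2) has coefficients 1,1,1 for degrees 0…2.
(2 + z + 3z^2 - z^3 + 3z^4) has coefficients 2,1,3,-1,3,0,0,0 for degrees 0…7.
Multiplying by (1 + 2z)^4 gives running coefficients 2,17,59,111,131,112,88,80 for degrees 0…7.
Finally multiplying by (1 + 2z + z^2 - z^3), the product of all factors after the first has coefficients 2,21,95,244,395,426,332,237 for degrees 0…7.
[z^7] = 1·237 + 1·332 + 1·426 = 995.

995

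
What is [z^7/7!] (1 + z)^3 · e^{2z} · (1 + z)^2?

93088

The EGF product rule gives c_7 = Σ_{k_1+k_2+k_3=7} C(7; k_1,k_2,k_3) · ∏ g_i(k_i), where (1+z)^3 gives the falling factorial (3)_k; e^{2z} gives (2)^k; (1+z)^2 gives the falling factorial (2)_k.
g_1(k) for k = 0…7: 1, 3, 6, 6, 0, 0, 0, 0.
g_2(k) for k = 0…7: 1, 2, 4, 8, 16, 32, 64, 128.
g_3(k) for k = 0…7: 1, 2, 2, 0, 0, 0, 0, 0.
First combine the last two factors: h(k) = Σ_j C(k,j)·g_2(j)·g_3(k−j) for k = 0…7: 1, 4, 14, 44, 128, 352, 928, 2368.
c_7 = Σ_k C(7,k)·g_1(k)·h(7−k) = 1·1·2368 + 7·3·928 + 21·6·352 + 35·6·128 = 2368 + 19488 + 44352 + 26880 = 93088.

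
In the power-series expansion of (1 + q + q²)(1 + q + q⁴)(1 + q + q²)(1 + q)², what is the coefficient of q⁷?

11

(1 + q + q²) has coefficients 1,1,1 for degrees 0…2.
(1 + q + q⁴) has coefficients 1,1,0,0,1,0,0,0 for degrees 0…7.
Multiplying by (1 + q + q²) gives running coefficients 1,2,2,1,1,1,1,0 for degrees 0…7.
Finally multiplying by (1 + q)², the product of all factors after the first has coefficients 1,4,7,7,5,4,4,3 for degrees 0…7.
[q⁷] = 1·3 + 1·4 + 1·4 = 11.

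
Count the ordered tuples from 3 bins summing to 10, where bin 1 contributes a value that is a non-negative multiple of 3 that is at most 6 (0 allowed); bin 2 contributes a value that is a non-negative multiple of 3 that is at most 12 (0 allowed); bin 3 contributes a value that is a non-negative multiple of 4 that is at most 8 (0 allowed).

The generating function for the choices is (1 + t³ + t⁶)·(1 + t³ + t⁶ + t⁹ + t¹²)·(1 + t⁴ + t⁸); the count is [t¹⁰].
(1 + t³ + t⁶) has coefficients 1,0,0,1,0,0,1 for degrees 0…6.
(1 + t³ + t⁶ + t⁹ + t¹²) has coefficients 1,0,0,1,0,0,1,0,0,1,0 for degrees 0…10.
Finally multiplying by (1 + t⁴ + t⁸), the product of all factors after the first has coefficients 1,0,0,1,1,0,1,1,1,1,1 for degrees 0…10.
[t¹⁰] = 1·1 + 1·1 + 1·1 = 3.

3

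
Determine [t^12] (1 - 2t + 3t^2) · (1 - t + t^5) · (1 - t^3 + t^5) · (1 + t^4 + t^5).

(1 - 2t + 3t^2) has coefficients 1,-2,3 for degrees 0…2.
(1 - t + t^5) has coefficients 1,-1,0,0,0,1,0,0,0,0,0,0,0 for degrees 0…12.
Multiplying by (1 - t^3 + t^5) gives running coefficients 1,-1,0,-1,1,2,-1,0,-1,0,1,0,0 for degrees 0…12.
Finally multiplying by (1 + t^4 + t^5), the product of all factors after the first has coefficients 1,-1,0,-1,2,2,-2,-1,-1,3,2,-1,-1 for degrees 0…12.
[t^12] = 1·(-1) − 2·(-1) + 3·2 = 7.

7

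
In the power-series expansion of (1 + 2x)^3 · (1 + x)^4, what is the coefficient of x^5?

(1 + 2x)^3 has coefficients 1,6,12,8 for degrees 0…3.
(1 + x)^4 has coefficients 1,4,6,4,1,0 for degrees 0…5.
[x^5] = 1·0 + 6·1 + 12·4 + 8·6 = 102.

102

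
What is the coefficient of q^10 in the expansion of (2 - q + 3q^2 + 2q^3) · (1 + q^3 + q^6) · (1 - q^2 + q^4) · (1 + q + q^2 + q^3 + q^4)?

(2 - q + 3q^2 + 2q^3) has coefficients 2,-1,3,2 for degrees 0…3.
(1 + q^3 + q^6) has coefficients 1,0,0,1,0,0,1,0,0,0,0 for degrees 0…10.
Multiplying by (1 - q^2 + q^4) gives running coefficients 1,0,-1,1,1,-1,1,1,-1,0,1 for degrees 0…10.
Finally multiplying by (1 + q + q^2 + q^3 + q^4), the product of all factors after the first has coefficients 1,1,0,1,2,0,1,3,1,0,2 for degrees 0…10.
[q^10] = 2·2 − 1·0 + 3·1 + 2·3 = 13.

13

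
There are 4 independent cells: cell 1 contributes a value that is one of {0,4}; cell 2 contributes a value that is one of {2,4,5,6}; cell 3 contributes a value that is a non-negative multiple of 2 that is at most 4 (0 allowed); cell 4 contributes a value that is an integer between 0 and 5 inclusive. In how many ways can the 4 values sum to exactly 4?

3

The generating function for the choices is (1 + y^4)·(y^2 + y^4 + y^5 + y^6)·(1 + y^2 + y^4)·(1 + y + y^2 + y^3 + y^4 + y^5); the count is [y^4].
(1 + y^4) has coefficients 1,0,0,0,1 for degrees 0…4.
(y^2 + y^4 + y^5 + y^6) has coefficients 0,0,1,0,1 for degrees 0…4.
Multiplying by (1 + y^2 + y^4) gives running coefficients 0,0,1,0,2 for degrees 0…4.
Finally multiplying by (1 + y + y^2 + y^3 + y^4 + y^5), the product of all factors after the first has coefficients 0,0,1,1,3 for degrees 0…4.
[y^4] = 1·3 + 1·0 = 3.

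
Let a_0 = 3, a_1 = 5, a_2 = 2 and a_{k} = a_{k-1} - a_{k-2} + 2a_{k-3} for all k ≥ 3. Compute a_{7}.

The ordinary generating function has denominator 1 - y + y^2 - 2y^3.
Iterating the recurrence: a_0,…,a_{7} = 3, 5, 2, 3, 11, 12, 7, 17.

17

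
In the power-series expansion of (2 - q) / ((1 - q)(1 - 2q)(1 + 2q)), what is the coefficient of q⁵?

21

Partial fractions give a closed form: a_n = (-1/3)·1^n + (3/2)·2^n + (5/6)·(-2)^n.
At n = 5: a_5 = 21.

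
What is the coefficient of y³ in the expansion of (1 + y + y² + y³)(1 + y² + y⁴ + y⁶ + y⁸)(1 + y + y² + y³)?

6

(1 + y + y² + y³) has coefficients 1,1,1,1 for degrees 0…3.
(1 + y² + y⁴ + y⁶ + y⁸) has coefficients 1,0,1,0 for degrees 0…3.
Finally multiplying by (1 + y + y² + y³), the product of all factors after the first has coefficients 1,1,2,2 for degrees 0…3.
[y³] = 1·2 + 1·2 + 1·1 + 1·1 = 6.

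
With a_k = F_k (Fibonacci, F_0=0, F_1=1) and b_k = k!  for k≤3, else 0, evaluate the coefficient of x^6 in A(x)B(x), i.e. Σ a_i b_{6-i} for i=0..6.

The convolution is the x^6 coefficient of A(x)B(x).
Σ = 0·0 + 1·0 + 1·0 + 2·6 + 3·2 + 5·1 + 8·1 = 31.

31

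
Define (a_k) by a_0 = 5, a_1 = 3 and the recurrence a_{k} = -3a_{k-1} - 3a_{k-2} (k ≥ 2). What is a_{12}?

The ordinary generating function has denominator 1 + 3y + 3y^2.
Iterating the recurrence: a_0,…,a_{12} = 5, 3, -24, 63, -117, 162, -135, -81, 648, -1701, 3159, -4374, 3645.

3645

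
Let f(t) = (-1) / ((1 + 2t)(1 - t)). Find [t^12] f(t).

-2731

The denominator gives the recurrence a_n = −a_(n−1) + 2a_(n−2) for n ≥ 3; the numerator fixes a_0 = -1, a_1 = 1, a_2 = -3.
Iterating: -1, 1, -3, 5, -11, 21, -43, 85, -171, 341, -683, 1365, -2731, so a_12 = -2731.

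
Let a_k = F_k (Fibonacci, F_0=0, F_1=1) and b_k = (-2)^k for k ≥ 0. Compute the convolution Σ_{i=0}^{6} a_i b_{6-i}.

-22

The convolution is the t^6 coefficient of A(t)B(t).
Σ = 0·64 + 1·(-32) + 1·16 + 2·(-8) + 3·4 + 5·(-2) + 8·1 = -22.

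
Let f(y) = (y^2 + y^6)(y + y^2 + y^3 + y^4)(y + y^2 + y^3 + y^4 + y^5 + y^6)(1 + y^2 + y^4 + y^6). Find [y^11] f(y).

18

(y^2 + y^6) has coefficients 0,0,1,0,0,0,1 for degrees 0…6.
(y + y^2 + y^3 + y^4) has coefficients 0,1,1,1,1,0,0,0,0,0,0,0 for degrees 0…11.
Multiplying by (y + y^2 + y^3 + y^4 + y^5 + y^6) gives running coefficients 0,0,1,2,3,4,4,4,3,2,1,0 for degrees 0…11.
Finally multiplying by (1 + y^2 + y^4 + y^6), the product of all factors after the first has coefficients 0,0,1,2,4,6,8,10,11,12,11,10 for degrees 0…11.
[y^11] = 1·12 + 1·6 = 18.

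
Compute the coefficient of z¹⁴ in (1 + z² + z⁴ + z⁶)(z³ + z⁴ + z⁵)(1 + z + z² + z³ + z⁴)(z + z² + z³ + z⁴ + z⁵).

(1 + z² + z⁴ + z⁶) has coefficients 1,0,1,0,1,0,1 for degrees 0…6.
(z³ + z⁴ + z⁵) has coefficients 0,0,0,1,1,1,0,0,0,0,0,0,0,0,0 for degrees 0…14.
Multiplying by (1 + z + z² + z³ + z⁴) gives running coefficients 0,0,0,1,2,3,3,3,2,1,0,0,0,0,0 for degrees 0…14.
Finally multiplying by (z + z² + z³ + z⁴ + z⁵), the product of all factors after the first has coefficients 0,0,0,0,1,3,6,9,12,13,12,9,6,3,1 for degrees 0…14.
[z¹⁴] = 1·1 + 1·6 + 1·12 + 1·12 = 31.

31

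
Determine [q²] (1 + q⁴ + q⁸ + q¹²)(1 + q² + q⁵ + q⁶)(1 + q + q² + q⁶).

2

(1 + q⁴ + q⁸ + q¹²) has coefficients 1,0,0 for degrees 0…2.
(1 + q² + q⁵ + q⁶) has coefficients 1,0,1 for degrees 0…2.
Finally multiplying by (1 + q + q² + q⁶), the product of all factors after the first has coefficients 1,1,2 for degrees 0…2.
[q²] = 1·2 = 2.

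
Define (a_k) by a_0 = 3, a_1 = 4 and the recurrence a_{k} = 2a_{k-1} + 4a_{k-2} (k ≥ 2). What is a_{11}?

702464

The ordinary generating function has denominator 1 - 2t - 4t^2.
Iterating the recurrence: a_0,…,a_{11} = 3, 4, 20, 56, 192, 608, 1984, 6400, 20736, 67072, 217088, 702464.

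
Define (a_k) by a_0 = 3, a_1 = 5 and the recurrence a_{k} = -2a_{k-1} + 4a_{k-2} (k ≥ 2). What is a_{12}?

The ordinary generating function has denominator 1 + 2q - 4q^2.
Iterating the recurrence: a_0,…,a_{12} = 3, 5, 2, 16, -24, 112, -320, 1088, -3456, 11264, -36352, 117760, -380928.

-380928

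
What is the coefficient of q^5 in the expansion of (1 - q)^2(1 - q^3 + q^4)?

-3

(1 - q)^2 has coefficients 1,-2,1 for degrees 0…2.
(1 - q^3 + q^4) has coefficients 1,0,0,-1,1,0 for degrees 0…5.
[q^5] = 1·0 − 2·1 + 1·(-1) = -3.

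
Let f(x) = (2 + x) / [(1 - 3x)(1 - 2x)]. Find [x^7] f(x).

Partial fractions give a closed form: a_n = (7)·3^n + (-5)·2^n.
At n = 7: a_7 = 14669.

14669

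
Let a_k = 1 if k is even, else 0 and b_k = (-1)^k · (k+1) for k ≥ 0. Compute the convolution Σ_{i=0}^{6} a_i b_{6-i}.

The convolution is the x^6 coefficient of A(x)B(x).
Σ = 1·7 + 0·(-6) + 1·5 + 0·(-4) + 1·3 + 0·(-2) + 1·1 = 16.

16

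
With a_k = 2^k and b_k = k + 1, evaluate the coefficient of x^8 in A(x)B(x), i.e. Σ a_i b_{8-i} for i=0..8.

Write out a_i and b_{8-i} for i = 0,…,8 and sum the products.
Σ = 1·9 + 2·8 + 4·7 + 8·6 + 16·5 + 32·4 + 64·3 + 128·2 + 256·1 = 1013.

1013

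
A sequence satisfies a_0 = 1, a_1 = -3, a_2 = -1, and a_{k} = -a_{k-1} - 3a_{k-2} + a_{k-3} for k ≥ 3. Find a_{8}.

-215

The ordinary generating function has denominator 1 + x + 3x^2 - x^3.
Iterating the recurrence: a_0,…,a_{8} = 1, -3, -1, 11, -11, -23, 67, -9, -215.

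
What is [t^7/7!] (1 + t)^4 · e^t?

The EGF product rule gives c_7 = Σ_{k_1+k_2=7} C(7; k_1,k_2) · ∏ g_i(k_i), where (1+t)^4 gives the falling factorial (4)_k; e^t gives (1)^k.
g_1(k) for k = 0…7: 1, 4, 12, 24, 24, 0, 0, 0.
g_2(k) for k = 0…7: 1, 1, 1, 1, 1, 1, 1, 1.
c_7 = Σ_k C(7,k)·g_1(k)·g_2(7−k) = 1·1·1 + 7·4·1 + 21·12·1 + 35·24·1 + 35·24·1 = 1 + 28 + 252 + 840 + 840 = 1961.

1961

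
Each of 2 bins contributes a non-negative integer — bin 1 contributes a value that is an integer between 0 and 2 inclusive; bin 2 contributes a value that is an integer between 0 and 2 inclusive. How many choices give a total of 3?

The generating function for the choices is (1 + y + y²)·(1 + y + y²); the count is [y³].
(1 + y + y²) has coefficients 1,1,1 for degrees 0…2.
(1 + y + y²) has coefficients 1,1,1,0 for degrees 0…3.
[y³] = 1·0 + 1·1 + 1·1 = 2.

2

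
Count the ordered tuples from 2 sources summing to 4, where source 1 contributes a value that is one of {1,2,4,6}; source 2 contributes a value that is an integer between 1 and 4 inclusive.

2

The generating function for the choices is (q + q^2 + q^4 + q^6)·(q + q^2 + q^3 + q^4); the count is [q^4].
(q + q^2 + q^4 + q^6) has coefficients 0,1,1,0,1 for degrees 0…4.
(q + q^2 + q^3 + q^4) has coefficients 0,1,1,1,1 for degrees 0…4.
[q^4] = 1·1 + 1·1 + 1·0 = 2.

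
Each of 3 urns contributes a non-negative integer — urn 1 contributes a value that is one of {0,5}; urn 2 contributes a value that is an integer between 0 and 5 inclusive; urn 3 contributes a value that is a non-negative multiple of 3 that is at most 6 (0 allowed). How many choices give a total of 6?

3

The generating function for the choices is (1 + y^5)·(1 + y + y^2 + y^3 + y^4 + y^5)·(1 + y^3 + y^6); the count is [y^6].
(1 + y^5) has coefficients 1,0,0,0,0,1 for degrees 0…5.
(1 + y + y^2 + y^3 + y^4 + y^5) has coefficients 1,1,1,1,1,1,0 for degrees 0…6.
Finally multiplying by (1 + y^3 + y^6), the product of all factors after the first has coefficients 1,1,1,2,2,2,2 for degrees 0…6.
[y^6] = 1·2 + 1·1 = 3.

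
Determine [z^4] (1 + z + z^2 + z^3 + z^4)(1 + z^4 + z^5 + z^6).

(1 + z + z^2 + z^3 + z^4) has coefficients 1,1,1,1,1 for degrees 0…4.
(1 + z^4 + z^5 + z^6) has coefficients 1,0,0,0,1 for degrees 0…4.
[z^4] = 1·1 + 1·0 + 1·0 + 1·0 + 1·1 = 2.

2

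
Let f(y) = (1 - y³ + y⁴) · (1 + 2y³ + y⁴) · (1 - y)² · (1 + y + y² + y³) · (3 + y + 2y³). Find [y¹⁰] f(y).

(1 - y³ + y⁴) has coefficients 1,0,0,-1,1 for degrees 0…4.
(1 + 2y³ + y⁴) has coefficients 1,0,0,2,1,0,0,0,0,0,0 for degrees 0…10.
Multiplying by (1 - y)² gives running coefficients 1,-2,1,2,-3,0,1,0,0,0,0 for degrees 0…10.
Multiplying by (1 + y + y² + y³) gives running coefficients 1,-1,0,2,-2,0,0,-2,1,1,0 for degrees 0…10.
Finally multiplying by (3 + y + 2y³), the product of all factors after the first has coefficients 3,-2,-1,8,-6,-2,4,-10,1,4,-3 for degrees 0…10.
[y¹⁰] = 1·(-3) − 1·(-10) + 1·4 = 11.

11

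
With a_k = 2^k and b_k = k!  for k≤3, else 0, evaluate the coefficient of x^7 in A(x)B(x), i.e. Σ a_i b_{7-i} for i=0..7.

This is [x^7] in the product of the two ordinary generating functions.
Σ = 1·0 + 2·0 + 4·0 + 8·0 + 16·6 + 32·2 + 64·1 + 128·1 = 352.

352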